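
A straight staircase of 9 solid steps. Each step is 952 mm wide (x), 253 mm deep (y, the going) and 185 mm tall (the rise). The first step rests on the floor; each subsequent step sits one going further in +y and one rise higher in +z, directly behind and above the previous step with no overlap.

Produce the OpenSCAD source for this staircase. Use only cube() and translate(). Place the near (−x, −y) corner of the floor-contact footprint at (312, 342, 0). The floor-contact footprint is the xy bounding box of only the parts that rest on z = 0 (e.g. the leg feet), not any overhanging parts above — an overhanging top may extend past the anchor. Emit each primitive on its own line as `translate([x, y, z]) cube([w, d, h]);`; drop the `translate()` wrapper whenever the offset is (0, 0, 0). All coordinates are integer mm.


translate([312, 342, 0]) cube([952, 253, 185]);
translate([312, 595, 185]) cube([952, 253, 185]);
translate([312, 848, 370]) cube([952, 253, 185]);
translate([312, 1101, 555]) cube([952, 253, 185]);
translate([312, 1354, 740]) cube([952, 253, 185]);
translate([312, 1607, 925]) cube([952, 253, 185]);
translate([312, 1860, 1110]) cube([952, 253, 185]);
translate([312, 2113, 1295]) cube([952, 253, 185]);
translate([312, 2366, 1480]) cube([952, 253, 185]);


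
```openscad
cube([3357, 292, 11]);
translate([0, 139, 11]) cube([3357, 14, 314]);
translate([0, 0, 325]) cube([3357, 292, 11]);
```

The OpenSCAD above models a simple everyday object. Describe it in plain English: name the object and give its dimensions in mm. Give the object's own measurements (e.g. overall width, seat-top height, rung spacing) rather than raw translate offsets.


An I-beam lying along x, 3357 mm long. Overall section height 336 mm. Two flanges 292 mm wide (y) and 11 mm thick, one on the floor and one at the top; a web 14 mm thick runs between them, centred on the flange width.


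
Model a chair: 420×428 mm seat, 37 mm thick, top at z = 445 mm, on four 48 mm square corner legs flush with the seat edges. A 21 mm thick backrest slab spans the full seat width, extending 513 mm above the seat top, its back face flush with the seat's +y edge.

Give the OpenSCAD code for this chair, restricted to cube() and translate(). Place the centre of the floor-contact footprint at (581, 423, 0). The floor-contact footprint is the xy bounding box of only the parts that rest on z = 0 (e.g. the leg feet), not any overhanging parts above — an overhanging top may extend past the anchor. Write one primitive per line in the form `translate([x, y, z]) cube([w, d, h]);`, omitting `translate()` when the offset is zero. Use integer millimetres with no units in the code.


translate([371, 209, 408]) cube([420, 428, 37]);
translate([371, 209, 0]) cube([48, 48, 408]);
translate([743, 209, 0]) cube([48, 48, 408]);
translate([371, 589, 0]) cube([48, 48, 408]);
translate([743, 589, 0]) cube([48, 48, 408]);
translate([371, 616, 445]) cube([420, 21, 513]);


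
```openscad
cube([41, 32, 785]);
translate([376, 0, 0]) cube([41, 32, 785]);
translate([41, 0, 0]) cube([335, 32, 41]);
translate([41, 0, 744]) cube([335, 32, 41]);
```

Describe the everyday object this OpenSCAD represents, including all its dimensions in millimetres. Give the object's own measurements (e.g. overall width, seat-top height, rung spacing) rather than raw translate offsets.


A rectangular picture frame lying in the x–z plane (depth along y). The opening is 335 mm wide (x) by 703 mm tall (z), surrounded by a border 41 mm wide on all four sides. The frame is 32 mm deep and is made of two full-height vertical stiles with two horizontal rails fitted between them.


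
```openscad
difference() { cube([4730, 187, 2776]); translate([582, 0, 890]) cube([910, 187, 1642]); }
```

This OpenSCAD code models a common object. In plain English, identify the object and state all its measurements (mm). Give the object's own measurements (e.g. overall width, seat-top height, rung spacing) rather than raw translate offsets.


A wall 4730 mm long (x), 187 mm thick (y), 2776 mm tall, with a rectangular window opening cut through it. The opening is 910 mm wide and 1642 mm tall; its sill is at z = 890 mm and its near (−x) edge is 582 mm from the wall's −x end. The opening passes through the full wall thickness.


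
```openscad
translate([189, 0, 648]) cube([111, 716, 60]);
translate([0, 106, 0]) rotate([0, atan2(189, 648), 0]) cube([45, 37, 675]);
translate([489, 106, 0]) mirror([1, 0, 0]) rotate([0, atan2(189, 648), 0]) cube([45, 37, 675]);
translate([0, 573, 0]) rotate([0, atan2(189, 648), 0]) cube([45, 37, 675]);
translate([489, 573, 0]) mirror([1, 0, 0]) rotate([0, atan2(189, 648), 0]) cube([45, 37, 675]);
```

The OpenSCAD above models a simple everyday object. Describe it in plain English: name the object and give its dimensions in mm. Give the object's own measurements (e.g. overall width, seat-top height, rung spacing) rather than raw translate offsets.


A sawhorse. A 111×716×60 mm beam (x, y, z) sits on two A-frame leg pairs. Each pair is two raked legs of 45×37 mm section (37 mm along y) splaying symmetrically in x. Each leg rises 648 mm vertically over 189 mm of horizontal reach and is 675 mm long along its own axis. Every leg's outer bottom edge rests on the floor and its outer top edge meets a bottom edge of the beam — the left legs (tilting toward +x) meet the beam's −x bottom edge, the right legs (their mirror images, tilting toward −x) meet its +x bottom edge — so the leg tops tuck under the beam, the beam's underside is 648 mm above the floor, and the feet are 489 mm apart outside-to-outside with the beam centred between them. The two leg pairs are set in 106 mm from either end of the beam.


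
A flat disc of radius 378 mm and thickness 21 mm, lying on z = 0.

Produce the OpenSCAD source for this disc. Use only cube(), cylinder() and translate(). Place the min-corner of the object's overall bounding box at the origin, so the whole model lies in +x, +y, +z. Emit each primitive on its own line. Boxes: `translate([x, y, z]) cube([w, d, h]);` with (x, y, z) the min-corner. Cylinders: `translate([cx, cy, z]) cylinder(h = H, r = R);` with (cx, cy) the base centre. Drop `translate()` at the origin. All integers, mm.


translate([378, 378, 0]) cylinder(h = 21, r = 378);


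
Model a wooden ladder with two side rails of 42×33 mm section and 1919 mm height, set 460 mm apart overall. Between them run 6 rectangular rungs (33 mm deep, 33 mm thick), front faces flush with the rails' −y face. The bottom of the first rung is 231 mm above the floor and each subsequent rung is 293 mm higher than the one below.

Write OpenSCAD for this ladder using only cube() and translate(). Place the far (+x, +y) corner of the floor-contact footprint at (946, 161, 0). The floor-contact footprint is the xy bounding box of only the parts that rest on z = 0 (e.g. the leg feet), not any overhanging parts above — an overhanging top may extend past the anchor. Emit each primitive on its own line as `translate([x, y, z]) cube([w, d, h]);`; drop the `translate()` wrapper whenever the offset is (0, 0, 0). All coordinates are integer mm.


translate([486, 128, 0]) cube([42, 33, 1919]);
translate([904, 128, 0]) cube([42, 33, 1919]);
translate([528, 128, 231]) cube([376, 33, 33]);
translate([528, 128, 524]) cube([376, 33, 33]);
translate([528, 128, 817]) cube([376, 33, 33]);
translate([528, 128, 1110]) cube([376, 33, 33]);
translate([528, 128, 1403]) cube([376, 33, 33]);
translate([528, 128, 1696]) cube([376, 33, 33]);


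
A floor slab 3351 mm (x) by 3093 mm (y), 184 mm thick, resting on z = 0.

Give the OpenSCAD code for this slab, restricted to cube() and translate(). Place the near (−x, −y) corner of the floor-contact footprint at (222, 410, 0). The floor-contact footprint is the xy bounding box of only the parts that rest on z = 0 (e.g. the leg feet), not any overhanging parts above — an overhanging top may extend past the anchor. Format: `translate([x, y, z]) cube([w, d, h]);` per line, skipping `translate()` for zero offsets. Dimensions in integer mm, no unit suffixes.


translate([222, 410, 0]) cube([3351, 3093, 184]);


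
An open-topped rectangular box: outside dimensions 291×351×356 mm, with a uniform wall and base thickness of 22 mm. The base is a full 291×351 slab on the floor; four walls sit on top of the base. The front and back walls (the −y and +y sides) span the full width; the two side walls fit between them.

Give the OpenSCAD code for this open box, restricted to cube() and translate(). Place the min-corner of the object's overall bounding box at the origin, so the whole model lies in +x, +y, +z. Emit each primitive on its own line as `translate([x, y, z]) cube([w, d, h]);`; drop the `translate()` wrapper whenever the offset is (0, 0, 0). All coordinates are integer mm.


cube([291, 351, 22]);
translate([0, 0, 22]) cube([291, 22, 334]);
translate([0, 329, 22]) cube([291, 22, 334]);
translate([0, 22, 22]) cube([22, 307, 334]);
translate([269, 22, 22]) cube([22, 307, 334]);


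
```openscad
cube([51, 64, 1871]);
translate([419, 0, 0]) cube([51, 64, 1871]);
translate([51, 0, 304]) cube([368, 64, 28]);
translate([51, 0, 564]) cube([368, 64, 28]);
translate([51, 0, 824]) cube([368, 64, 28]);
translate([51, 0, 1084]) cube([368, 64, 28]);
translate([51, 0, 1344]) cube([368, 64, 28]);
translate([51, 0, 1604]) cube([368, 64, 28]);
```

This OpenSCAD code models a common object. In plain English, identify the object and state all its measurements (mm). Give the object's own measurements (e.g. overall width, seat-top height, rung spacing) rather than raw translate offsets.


A straight ladder. Two 51×64 mm vertical rails, 1871 mm tall, stand 470 mm apart (outside-to-outside) with their front faces coplanar on the −y side. 6 rungs, each 64 mm deep and 28 mm tall, span between the inner faces of the rails, front faces flush with the rails. The lowest rung's underside is at z = 304 mm and rungs are spaced 260 mm apart (underside to underside).


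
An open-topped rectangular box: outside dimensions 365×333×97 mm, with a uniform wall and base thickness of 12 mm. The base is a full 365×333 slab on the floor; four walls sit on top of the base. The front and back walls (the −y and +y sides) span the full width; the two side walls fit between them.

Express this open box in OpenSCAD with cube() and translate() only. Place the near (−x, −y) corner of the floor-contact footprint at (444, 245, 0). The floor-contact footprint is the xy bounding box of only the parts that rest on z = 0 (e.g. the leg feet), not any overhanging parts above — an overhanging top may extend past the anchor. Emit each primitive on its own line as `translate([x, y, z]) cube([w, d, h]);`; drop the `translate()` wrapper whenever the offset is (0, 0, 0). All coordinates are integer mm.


translate([444, 245, 0]) cube([365, 333, 12]);
translate([444, 245, 12]) cube([365, 12, 85]);
translate([444, 566, 12]) cube([365, 12, 85]);
translate([444, 257, 12]) cube([12, 309, 85]);
translate([797, 257, 12]) cube([12, 309, 85]);


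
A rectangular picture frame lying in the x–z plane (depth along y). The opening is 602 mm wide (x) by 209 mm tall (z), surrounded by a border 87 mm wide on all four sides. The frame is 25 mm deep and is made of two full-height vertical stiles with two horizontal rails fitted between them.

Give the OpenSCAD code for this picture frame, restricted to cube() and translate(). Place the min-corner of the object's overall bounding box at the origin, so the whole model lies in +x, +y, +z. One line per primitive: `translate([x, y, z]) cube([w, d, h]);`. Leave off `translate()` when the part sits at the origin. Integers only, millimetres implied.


cube([87, 25, 383]);
translate([689, 0, 0]) cube([87, 25, 383]);
translate([87, 0, 0]) cube([602, 25, 87]);
translate([87, 0, 296]) cube([602, 25, 87]);


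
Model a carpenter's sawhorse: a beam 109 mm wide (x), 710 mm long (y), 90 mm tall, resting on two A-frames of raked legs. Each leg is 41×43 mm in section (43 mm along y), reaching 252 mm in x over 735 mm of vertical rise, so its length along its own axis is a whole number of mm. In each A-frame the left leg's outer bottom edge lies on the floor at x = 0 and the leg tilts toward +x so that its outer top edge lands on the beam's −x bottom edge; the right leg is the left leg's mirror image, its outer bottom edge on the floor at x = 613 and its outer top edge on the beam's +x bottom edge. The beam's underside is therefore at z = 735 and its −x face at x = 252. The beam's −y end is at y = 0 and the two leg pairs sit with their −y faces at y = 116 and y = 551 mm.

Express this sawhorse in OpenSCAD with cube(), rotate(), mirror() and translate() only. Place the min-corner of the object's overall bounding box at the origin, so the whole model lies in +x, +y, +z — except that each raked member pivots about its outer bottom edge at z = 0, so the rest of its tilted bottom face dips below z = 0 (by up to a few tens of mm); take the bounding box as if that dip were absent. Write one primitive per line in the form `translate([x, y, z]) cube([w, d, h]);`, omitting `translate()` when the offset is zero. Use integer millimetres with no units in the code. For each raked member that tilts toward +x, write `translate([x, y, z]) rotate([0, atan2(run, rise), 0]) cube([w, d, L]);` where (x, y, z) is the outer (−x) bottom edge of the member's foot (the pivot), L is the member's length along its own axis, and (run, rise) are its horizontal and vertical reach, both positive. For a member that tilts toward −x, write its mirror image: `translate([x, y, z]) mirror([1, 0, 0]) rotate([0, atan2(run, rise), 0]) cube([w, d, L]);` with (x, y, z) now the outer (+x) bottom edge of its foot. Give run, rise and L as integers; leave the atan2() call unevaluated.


translate([252, 0, 735]) cube([109, 710, 90]);
translate([0, 116, 0]) rotate([0, atan2(252, 735), 0]) cube([41, 43, 777]);
translate([613, 116, 0]) mirror([1, 0, 0]) rotate([0, atan2(252, 735), 0]) cube([41, 43, 777]);
translate([0, 551, 0]) rotate([0, atan2(252, 735), 0]) cube([41, 43, 777]);
translate([613, 551, 0]) mirror([1, 0, 0]) rotate([0, atan2(252, 735), 0]) cube([41, 43, 777]);


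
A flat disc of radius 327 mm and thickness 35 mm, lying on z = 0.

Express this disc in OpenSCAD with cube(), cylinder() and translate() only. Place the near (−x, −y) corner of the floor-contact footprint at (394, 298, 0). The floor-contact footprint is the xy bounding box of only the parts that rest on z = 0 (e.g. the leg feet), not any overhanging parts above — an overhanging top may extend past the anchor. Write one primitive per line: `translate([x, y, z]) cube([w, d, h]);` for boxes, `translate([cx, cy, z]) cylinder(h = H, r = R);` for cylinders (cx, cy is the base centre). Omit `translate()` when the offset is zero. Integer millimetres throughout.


translate([721, 625, 0]) cylinder(h = 35, r = 327);


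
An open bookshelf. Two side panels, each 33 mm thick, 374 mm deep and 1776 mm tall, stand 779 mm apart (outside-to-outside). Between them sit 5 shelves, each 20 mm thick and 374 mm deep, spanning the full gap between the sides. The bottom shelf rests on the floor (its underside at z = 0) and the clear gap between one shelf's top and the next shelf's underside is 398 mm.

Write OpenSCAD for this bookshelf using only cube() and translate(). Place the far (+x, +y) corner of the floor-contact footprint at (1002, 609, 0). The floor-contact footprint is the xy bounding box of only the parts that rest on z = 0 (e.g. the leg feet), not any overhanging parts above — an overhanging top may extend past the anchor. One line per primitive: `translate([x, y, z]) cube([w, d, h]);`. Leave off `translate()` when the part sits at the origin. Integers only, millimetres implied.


translate([223, 235, 0]) cube([33, 374, 1776]);
translate([969, 235, 0]) cube([33, 374, 1776]);
translate([256, 235, 0]) cube([713, 374, 20]);
translate([256, 235, 418]) cube([713, 374, 20]);
translate([256, 235, 836]) cube([713, 374, 20]);
translate([256, 235, 1254]) cube([713, 374, 20]);
translate([256, 235, 1672]) cube([713, 374, 20]);


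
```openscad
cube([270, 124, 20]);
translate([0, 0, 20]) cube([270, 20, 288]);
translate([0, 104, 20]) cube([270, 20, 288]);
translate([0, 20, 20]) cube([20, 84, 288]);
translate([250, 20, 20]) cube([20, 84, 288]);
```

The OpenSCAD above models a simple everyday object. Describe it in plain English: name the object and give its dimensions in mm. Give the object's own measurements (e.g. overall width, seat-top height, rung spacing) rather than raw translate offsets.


An open-topped rectangular box: outside dimensions 270×124×308 mm, with a uniform wall and base thickness of 20 mm. The base is a full 270×124 slab on the floor; four walls sit on top of the base. The front and back walls (the −y and +y sides) span the full width; the two side walls fit between them.


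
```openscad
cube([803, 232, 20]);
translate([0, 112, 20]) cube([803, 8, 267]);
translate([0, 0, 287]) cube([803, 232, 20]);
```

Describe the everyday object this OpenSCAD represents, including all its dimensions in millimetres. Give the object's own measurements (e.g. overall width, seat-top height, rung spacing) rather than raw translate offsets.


An I-beam lying along x, 803 mm long. Overall section height 307 mm. Two flanges 232 mm wide (y) and 20 mm thick, one on the floor and one at the top; a web 8 mm thick runs between them, centred on the flange width.


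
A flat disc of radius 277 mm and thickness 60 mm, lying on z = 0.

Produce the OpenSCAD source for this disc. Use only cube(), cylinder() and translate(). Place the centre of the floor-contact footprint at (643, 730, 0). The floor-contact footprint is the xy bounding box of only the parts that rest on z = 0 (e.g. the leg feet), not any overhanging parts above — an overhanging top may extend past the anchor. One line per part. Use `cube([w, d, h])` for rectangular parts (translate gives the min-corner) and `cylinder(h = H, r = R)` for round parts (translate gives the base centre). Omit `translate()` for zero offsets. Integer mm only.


translate([643, 730, 0]) cylinder(h = 60, r = 277);


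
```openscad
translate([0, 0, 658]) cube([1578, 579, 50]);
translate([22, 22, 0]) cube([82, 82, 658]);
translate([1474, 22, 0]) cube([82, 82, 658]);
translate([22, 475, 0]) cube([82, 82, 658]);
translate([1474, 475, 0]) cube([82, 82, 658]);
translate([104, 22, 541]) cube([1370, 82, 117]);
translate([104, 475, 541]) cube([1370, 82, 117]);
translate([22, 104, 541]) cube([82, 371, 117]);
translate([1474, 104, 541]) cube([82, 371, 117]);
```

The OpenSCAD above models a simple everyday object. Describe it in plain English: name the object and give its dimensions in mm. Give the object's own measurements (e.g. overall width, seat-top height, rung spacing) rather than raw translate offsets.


A rectangular dining table. The top is 1578×579×50 mm with its upper surface at z = 708 mm. It stands on four 82×82 mm square legs, each inset 22 mm from the nearest pair of top edges, running from the floor to the underside of the top. Four apron rails, 82 mm thick and 117 mm tall, run between adjacent legs with their top edges flush with the underside of the top and their outer faces flush with the legs' outer faces.


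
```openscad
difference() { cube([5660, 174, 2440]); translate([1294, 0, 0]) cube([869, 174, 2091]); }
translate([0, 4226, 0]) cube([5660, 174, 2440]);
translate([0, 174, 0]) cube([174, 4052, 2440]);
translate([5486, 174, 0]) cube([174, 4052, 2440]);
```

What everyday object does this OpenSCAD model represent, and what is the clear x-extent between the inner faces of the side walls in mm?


A single room. The interior width is 5312 mm.

Four walls enclosing a rectangle with a door in the front wall — a room. Outside width 5660 minus two 174 mm walls gives 5312 mm.


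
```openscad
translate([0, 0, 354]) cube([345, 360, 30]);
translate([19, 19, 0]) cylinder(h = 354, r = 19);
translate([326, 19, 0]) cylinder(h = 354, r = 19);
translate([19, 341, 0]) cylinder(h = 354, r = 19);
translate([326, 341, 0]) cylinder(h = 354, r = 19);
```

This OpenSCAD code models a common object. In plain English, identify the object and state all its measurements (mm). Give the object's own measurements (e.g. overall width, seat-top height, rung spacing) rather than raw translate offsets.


A simple wooden stool: a rectangular seat 345 mm (x) by 360 mm (y), 30 mm thick, top face at z = 384 mm, on four round legs, each 38 mm in diameter. The legs rest on z = 0, each leg's axis is inset half a diameter from the nearest pair of seat edges (so the leg's bounding box is flush with the corner).


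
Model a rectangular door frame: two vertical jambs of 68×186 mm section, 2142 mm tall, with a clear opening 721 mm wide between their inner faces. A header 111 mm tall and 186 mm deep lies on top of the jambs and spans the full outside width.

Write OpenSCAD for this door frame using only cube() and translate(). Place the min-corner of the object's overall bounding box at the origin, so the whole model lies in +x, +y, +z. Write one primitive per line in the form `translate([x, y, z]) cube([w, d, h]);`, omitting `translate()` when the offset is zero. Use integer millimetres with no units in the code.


cube([68, 186, 2142]);
translate([789, 0, 0]) cube([68, 186, 2142]);
translate([0, 0, 2142]) cube([857, 186, 111]);


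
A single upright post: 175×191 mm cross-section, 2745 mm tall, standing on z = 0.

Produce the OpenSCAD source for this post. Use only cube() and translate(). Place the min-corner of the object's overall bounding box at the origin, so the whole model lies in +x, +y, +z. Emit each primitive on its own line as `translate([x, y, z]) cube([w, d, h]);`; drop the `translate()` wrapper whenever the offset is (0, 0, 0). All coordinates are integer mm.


cube([175, 191, 2745]);


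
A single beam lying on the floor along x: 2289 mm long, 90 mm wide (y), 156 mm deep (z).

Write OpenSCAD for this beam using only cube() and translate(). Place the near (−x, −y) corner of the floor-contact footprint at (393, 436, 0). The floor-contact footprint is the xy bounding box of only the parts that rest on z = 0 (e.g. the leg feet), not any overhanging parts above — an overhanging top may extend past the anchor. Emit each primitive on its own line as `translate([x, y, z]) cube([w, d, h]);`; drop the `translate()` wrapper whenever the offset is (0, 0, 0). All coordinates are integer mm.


translate([393, 436, 0]) cube([2289, 90, 156]);


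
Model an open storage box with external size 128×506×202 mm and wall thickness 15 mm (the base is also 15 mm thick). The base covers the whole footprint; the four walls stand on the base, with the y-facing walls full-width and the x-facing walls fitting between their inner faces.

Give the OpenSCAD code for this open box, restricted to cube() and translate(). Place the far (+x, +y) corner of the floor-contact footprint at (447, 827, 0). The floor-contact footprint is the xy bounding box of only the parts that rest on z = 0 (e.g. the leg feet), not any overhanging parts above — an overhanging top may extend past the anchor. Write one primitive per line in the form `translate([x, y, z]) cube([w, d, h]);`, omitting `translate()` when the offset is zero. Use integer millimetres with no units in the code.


translate([319, 321, 0]) cube([128, 506, 15]);
translate([319, 321, 15]) cube([128, 15, 187]);
translate([319, 812, 15]) cube([128, 15, 187]);
translate([319, 336, 15]) cube([15, 476, 187]);
translate([432, 336, 15]) cube([15, 476, 187]);


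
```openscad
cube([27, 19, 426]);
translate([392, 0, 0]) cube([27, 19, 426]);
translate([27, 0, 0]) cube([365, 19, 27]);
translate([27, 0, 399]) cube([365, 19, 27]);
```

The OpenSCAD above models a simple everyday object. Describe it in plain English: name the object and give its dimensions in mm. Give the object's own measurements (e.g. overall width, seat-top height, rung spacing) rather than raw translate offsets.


A rectangular picture frame lying in the x–z plane (depth along y). The opening is 365 mm wide (x) by 372 mm tall (z), surrounded by a border 27 mm wide on all four sides. The frame is 19 mm deep and is made of two full-height vertical stiles with two horizontal rails fitted between them.


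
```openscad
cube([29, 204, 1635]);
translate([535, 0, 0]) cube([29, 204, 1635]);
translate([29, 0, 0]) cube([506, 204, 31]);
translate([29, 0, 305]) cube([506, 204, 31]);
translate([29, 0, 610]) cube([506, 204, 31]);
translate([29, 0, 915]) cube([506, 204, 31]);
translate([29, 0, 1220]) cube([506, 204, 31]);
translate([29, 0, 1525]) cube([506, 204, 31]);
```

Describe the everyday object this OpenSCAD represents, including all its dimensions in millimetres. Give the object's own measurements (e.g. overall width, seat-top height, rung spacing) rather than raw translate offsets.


An open bookshelf. Two side panels, each 29 mm thick, 204 mm deep and 1635 mm tall, stand 564 mm apart (outside-to-outside). Between them sit 6 shelves, each 31 mm thick and 204 mm deep, spanning the full gap between the sides. The bottom shelf rests on the floor (its underside at z = 0) and the clear gap between one shelf's top and the next shelf's underside is 274 mm.


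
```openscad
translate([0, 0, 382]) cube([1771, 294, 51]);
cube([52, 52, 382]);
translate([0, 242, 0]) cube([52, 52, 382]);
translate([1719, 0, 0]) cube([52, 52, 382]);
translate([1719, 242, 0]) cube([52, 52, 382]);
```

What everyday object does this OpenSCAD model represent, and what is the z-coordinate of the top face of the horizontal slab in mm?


A bench. The seat-top height is 433 mm.

A long slab on four corner posts — a bench. The slab sits at z = 382 with thickness 51, so the top is 382 + 51 = 433 mm.


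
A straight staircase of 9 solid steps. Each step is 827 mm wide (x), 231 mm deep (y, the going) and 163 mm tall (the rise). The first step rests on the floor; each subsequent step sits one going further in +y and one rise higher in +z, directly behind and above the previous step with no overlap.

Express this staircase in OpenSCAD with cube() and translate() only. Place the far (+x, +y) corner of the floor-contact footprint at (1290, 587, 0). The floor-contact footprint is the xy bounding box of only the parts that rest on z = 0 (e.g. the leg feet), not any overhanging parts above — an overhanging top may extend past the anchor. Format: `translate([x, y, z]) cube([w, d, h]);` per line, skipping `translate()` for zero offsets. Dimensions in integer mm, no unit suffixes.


translate([463, 356, 0]) cube([827, 231, 163]);
translate([463, 587, 163]) cube([827, 231, 163]);
translate([463, 818, 326]) cube([827, 231, 163]);
translate([463, 1049, 489]) cube([827, 231, 163]);
translate([463, 1280, 652]) cube([827, 231, 163]);
translate([463, 1511, 815]) cube([827, 231, 163]);
translate([463, 1742, 978]) cube([827, 231, 163]);
translate([463, 1973, 1141]) cube([827, 231, 163]);
translate([463, 2204, 1304]) cube([827, 231, 163]);


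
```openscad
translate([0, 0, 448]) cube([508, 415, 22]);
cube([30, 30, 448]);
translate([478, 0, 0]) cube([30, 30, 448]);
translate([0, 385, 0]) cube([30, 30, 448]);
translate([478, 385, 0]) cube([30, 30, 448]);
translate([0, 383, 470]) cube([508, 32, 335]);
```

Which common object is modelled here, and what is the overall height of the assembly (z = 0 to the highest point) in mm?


A chair. The overall height is 805 mm.

A slab on four corner posts with a tall panel at the back — a chair. The seat slab sits at z = 448 with thickness 22, and the 335 mm backrest starts at the seat top, so the overall height is 448 + 22 + 335 = 805 mm.


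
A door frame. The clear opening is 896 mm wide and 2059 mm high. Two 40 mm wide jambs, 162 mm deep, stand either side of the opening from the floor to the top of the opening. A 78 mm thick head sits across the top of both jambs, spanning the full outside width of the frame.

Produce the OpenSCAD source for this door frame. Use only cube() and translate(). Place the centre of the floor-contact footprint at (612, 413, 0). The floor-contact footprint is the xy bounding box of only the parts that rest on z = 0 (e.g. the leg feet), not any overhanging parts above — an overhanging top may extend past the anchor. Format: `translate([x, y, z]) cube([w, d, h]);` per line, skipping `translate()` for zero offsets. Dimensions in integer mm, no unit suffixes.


translate([124, 332, 0]) cube([40, 162, 2059]);
translate([1060, 332, 0]) cube([40, 162, 2059]);
translate([124, 332, 2059]) cube([976, 162, 78]);


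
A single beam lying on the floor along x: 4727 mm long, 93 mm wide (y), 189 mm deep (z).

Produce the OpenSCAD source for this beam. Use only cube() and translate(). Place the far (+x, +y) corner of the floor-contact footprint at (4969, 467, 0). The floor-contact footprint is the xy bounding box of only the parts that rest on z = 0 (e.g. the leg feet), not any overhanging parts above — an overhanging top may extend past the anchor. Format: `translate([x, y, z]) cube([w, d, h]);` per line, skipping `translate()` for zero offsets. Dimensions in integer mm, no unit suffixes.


translate([242, 374, 0]) cube([4727, 93, 189]);


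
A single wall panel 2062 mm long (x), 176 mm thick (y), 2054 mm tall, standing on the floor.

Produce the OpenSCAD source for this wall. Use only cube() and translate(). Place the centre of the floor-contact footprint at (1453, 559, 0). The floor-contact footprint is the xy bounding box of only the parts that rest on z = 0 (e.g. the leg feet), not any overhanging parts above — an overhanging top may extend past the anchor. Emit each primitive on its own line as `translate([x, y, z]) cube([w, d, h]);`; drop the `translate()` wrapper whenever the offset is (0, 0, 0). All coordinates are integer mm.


translate([422, 471, 0]) cube([2062, 176, 2054]);


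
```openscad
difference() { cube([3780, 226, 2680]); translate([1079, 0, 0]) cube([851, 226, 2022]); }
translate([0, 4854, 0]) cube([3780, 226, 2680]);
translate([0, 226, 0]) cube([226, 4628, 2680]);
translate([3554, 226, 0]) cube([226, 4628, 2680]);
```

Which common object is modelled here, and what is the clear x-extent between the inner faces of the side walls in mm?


A single room. The interior width is 3328 mm.

Four walls enclosing a rectangle with a door in the front wall — a room. Outside width 3780 minus two 226 mm walls gives 3328 mm.


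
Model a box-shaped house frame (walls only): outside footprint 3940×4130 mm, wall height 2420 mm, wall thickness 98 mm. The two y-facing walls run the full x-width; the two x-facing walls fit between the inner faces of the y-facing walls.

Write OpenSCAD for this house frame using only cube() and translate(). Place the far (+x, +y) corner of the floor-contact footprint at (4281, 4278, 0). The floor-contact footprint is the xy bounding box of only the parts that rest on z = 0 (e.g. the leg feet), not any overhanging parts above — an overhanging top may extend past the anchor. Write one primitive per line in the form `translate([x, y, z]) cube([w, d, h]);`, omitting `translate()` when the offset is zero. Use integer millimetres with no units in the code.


translate([341, 148, 0]) cube([3940, 98, 2420]);
translate([341, 4180, 0]) cube([3940, 98, 2420]);
translate([341, 246, 0]) cube([98, 3934, 2420]);
translate([4183, 246, 0]) cube([98, 3934, 2420]);


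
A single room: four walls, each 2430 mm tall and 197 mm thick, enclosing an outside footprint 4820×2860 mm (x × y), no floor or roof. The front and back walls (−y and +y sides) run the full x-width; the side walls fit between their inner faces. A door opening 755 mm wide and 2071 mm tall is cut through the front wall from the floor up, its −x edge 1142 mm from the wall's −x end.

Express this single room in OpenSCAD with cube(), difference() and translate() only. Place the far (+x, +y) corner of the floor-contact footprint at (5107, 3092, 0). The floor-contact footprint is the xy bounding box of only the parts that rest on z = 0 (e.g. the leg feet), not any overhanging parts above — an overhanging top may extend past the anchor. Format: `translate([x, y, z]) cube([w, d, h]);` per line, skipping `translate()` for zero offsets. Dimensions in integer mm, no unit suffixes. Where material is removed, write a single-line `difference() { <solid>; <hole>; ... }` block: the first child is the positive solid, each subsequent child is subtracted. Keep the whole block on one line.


difference() { translate([287, 232, 0]) cube([4820, 197, 2430]); translate([1429, 232, 0]) cube([755, 197, 2071]); }
translate([287, 2895, 0]) cube([4820, 197, 2430]);
translate([287, 429, 0]) cube([197, 2466, 2430]);
translate([4910, 429, 0]) cube([197, 2466, 2430]);


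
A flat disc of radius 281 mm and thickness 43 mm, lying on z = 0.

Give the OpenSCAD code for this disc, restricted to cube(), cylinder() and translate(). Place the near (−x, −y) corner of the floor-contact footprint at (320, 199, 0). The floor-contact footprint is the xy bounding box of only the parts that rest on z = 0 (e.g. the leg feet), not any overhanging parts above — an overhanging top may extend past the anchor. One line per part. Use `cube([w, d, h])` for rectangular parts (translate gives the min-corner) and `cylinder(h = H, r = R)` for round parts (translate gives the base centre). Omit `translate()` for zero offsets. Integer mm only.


translate([601, 480, 0]) cylinder(h = 43, r = 281);


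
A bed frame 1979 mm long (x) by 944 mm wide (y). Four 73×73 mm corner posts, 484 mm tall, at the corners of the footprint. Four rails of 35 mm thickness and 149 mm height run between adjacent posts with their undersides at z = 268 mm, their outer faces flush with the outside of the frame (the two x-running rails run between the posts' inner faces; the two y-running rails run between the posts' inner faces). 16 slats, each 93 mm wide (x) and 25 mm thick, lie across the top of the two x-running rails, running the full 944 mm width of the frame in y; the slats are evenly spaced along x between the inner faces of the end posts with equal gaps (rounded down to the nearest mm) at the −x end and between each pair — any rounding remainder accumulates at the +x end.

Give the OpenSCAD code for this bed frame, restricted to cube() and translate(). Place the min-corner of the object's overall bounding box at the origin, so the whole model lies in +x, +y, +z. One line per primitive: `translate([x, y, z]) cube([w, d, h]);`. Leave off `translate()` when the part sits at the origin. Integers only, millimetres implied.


// slat z = rail_z + rail_h = 268 + 149 = 417
// slat gap = ⌊(1833 − 16·93) / 17⌋ = 20
cube([73, 73, 484]);
translate([0, 871, 0]) cube([73, 73, 484]);
translate([1906, 0, 0]) cube([73, 73, 484]);
translate([1906, 871, 0]) cube([73, 73, 484]);
translate([73, 0, 268]) cube([1833, 35, 149]);
translate([73, 909, 268]) cube([1833, 35, 149]);
translate([0, 73, 268]) cube([35, 798, 149]);
translate([1944, 73, 268]) cube([35, 798, 149]);
translate([93, 0, 417]) cube([93, 944, 25]);
translate([206, 0, 417]) cube([93, 944, 25]);
translate([319, 0, 417]) cube([93, 944, 25]);
translate([432, 0, 417]) cube([93, 944, 25]);
translate([545, 0, 417]) cube([93, 944, 25]);
translate([658, 0, 417]) cube([93, 944, 25]);
translate([771, 0, 417]) cube([93, 944, 25]);
translate([884, 0, 417]) cube([93, 944, 25]);
translate([997, 0, 417]) cube([93, 944, 25]);
translate([1110, 0, 417]) cube([93, 944, 25]);
translate([1223, 0, 417]) cube([93, 944, 25]);
translate([1336, 0, 417]) cube([93, 944, 25]);
translate([1449, 0, 417]) cube([93, 944, 25]);
translate([1562, 0, 417]) cube([93, 944, 25]);
translate([1675, 0, 417]) cube([93, 944, 25]);
translate([1788, 0, 417]) cube([93, 944, 25]);


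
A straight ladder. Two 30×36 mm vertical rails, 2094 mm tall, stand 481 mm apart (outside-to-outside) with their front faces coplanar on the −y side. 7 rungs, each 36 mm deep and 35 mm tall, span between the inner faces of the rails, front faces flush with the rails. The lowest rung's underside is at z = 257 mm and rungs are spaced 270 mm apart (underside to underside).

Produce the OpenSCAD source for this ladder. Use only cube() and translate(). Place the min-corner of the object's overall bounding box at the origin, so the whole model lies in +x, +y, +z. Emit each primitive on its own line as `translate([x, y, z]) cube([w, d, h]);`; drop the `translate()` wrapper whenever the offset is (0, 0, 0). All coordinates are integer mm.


// rung span = 481 - 2*30 = 421
// rung[k] z = 257 + k*270
cube([30, 36, 2094]);
translate([451, 0, 0]) cube([30, 36, 2094]);
translate([30, 0, 257]) cube([421, 36, 35]);
translate([30, 0, 527]) cube([421, 36, 35]);
translate([30, 0, 797]) cube([421, 36, 35]);
translate([30, 0, 1067]) cube([421, 36, 35]);
translate([30, 0, 1337]) cube([421, 36, 35]);
translate([30, 0, 1607]) cube([421, 36, 35]);
translate([30, 0, 1877]) cube([421, 36, 35]);


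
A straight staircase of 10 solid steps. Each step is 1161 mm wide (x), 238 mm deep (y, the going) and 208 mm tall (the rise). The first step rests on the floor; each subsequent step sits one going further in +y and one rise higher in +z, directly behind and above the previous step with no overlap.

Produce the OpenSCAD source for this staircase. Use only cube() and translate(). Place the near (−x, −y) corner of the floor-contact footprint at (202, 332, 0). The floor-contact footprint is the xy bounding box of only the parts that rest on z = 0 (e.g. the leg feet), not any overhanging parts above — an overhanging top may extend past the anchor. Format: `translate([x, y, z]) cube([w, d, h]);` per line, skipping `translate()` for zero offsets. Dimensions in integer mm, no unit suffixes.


translate([202, 332, 0]) cube([1161, 238, 208]);
translate([202, 570, 208]) cube([1161, 238, 208]);
translate([202, 808, 416]) cube([1161, 238, 208]);
translate([202, 1046, 624]) cube([1161, 238, 208]);
translate([202, 1284, 832]) cube([1161, 238, 208]);
translate([202, 1522, 1040]) cube([1161, 238, 208]);
translate([202, 1760, 1248]) cube([1161, 238, 208]);
translate([202, 1998, 1456]) cube([1161, 238, 208]);
translate([202, 2236, 1664]) cube([1161, 238, 208]);
translate([202, 2474, 1872]) cube([1161, 238, 208]);


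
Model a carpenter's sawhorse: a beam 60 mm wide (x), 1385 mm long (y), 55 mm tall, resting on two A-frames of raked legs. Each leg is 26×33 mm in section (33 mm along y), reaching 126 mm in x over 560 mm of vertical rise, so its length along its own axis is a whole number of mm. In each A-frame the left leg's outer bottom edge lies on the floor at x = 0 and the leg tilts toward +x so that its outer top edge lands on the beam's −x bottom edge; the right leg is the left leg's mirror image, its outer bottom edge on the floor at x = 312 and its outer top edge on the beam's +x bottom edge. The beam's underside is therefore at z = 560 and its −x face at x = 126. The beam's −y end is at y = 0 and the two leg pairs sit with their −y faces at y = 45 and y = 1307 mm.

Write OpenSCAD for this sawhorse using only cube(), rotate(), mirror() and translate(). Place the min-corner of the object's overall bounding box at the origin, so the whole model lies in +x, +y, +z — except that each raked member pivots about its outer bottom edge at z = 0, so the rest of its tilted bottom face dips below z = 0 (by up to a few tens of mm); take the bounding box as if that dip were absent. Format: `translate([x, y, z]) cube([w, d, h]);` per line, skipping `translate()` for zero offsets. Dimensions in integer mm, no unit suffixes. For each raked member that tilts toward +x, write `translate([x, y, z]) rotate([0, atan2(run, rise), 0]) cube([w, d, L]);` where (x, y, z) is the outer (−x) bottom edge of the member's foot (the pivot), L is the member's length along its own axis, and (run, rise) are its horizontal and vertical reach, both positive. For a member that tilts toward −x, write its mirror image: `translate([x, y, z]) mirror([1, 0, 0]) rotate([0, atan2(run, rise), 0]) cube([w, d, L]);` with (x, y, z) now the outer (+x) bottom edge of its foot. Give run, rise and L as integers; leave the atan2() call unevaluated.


translate([126, 0, 560]) cube([60, 1385, 55]);
translate([0, 45, 0]) rotate([0, atan2(126, 560), 0]) cube([26, 33, 574]);
translate([312, 45, 0]) mirror([1, 0, 0]) rotate([0, atan2(126, 560), 0]) cube([26, 33, 574]);
translate([0, 1307, 0]) rotate([0, atan2(126, 560), 0]) cube([26, 33, 574]);
translate([312, 1307, 0]) mirror([1, 0, 0]) rotate([0, atan2(126, 560), 0]) cube([26, 33, 574]);
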